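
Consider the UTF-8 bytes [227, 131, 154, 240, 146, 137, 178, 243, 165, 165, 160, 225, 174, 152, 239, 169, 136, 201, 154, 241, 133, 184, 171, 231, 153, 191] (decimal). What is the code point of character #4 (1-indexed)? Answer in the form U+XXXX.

U+1B98

Offset 0: leading byte 0xE3 = 11100011 → 3-byte char #1 = E3 83 9A.
Offset 3: leading byte 0xF0 = 11110000 → 4-byte char #2 = F0 92 89 B2.
Offset 7: leading byte 0xF3 = 11110011 → 4-byte char #3 = F3 A5 A5 A0.
Offset 11: leading byte 0xE1 = 11100001 → 3-byte char #4 = E1 AE 98.
Leading byte 0xE1 = 11100001 matches 1110xxxx → 3-byte sequence.
Byte 1: 0xE1 = 11100001, payload 0001 (4 bits).
Byte 2: 0xAE = 10101110 (10xxxxxx ✓), payload 101110.
Byte 3: 0x98 = 10011000 (10xxxxxx ✓), payload 011000.
Concatenate: 0001101110011000 = 0x1B98 (16 bits → U+1B98).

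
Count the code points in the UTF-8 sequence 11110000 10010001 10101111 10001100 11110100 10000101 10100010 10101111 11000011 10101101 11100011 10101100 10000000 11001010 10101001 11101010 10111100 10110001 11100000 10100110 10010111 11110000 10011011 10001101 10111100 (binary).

8

Byte at offset 0: 0xF0 = 11110000 → 4-byte char (#1). Advance 4.
Byte at offset 4: 0xF4 = 11110100 → 4-byte char (#2). Advance 4.
Byte at offset 8: 0xC3 = 11000011 → 2-byte char (#3). Advance 2.
Byte at offset 10: 0xE3 = 11100011 → 3-byte char (#4). Advance 3.
Byte at offset 13: 0xCA = 11001010 → 2-byte char (#5). Advance 2.
Byte at offset 15: 0xEA = 11101010 → 3-byte char (#6). Advance 3.
Byte at offset 18: 0xE0 = 11100000 → 3-byte char (#7). Advance 3.
Byte at offset 21: 0xF0 = 11110000 → 4-byte char (#8). Advance 4.
Reached end at offset 25 after 8 code points.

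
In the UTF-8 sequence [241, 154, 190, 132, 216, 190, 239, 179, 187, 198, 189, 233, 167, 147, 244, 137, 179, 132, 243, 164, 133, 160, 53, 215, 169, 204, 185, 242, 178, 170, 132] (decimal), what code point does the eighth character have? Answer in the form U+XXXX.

U+0035

Offset 0: leading byte 0xF1 = 11110001 → 4-byte char #1 = F1 9A BE 84.
Offset 4: leading byte 0xD8 = 11011000 → 2-byte char #2 = D8 BE.
Offset 6: leading byte 0xEF = 11101111 → 3-byte char #3 = EF B3 BB.
Offset 9: leading byte 0xC6 = 11000110 → 2-byte char #4 = C6 BD.
Offset 11: leading byte 0xE9 = 11101001 → 3-byte char #5 = E9 A7 93.
Offset 14: leading byte 0xF4 = 11110100 → 4-byte char #6 = F4 89 B3 84.
Offset 18: leading byte 0xF3 = 11110011 → 4-byte char #7 = F3 A4 85 A0.
Offset 22: leading byte 0x35 = 00110101 → 1-byte char #8 = 35.
Leading byte 0x35 = 00110101 matches 0xxxxxxx → 1-byte sequence.
Byte 1: 0x35 = 00110101, payload 0110101 (7 bits).
Concatenate: 0110101 = 0x35 (7 bits → U+0035).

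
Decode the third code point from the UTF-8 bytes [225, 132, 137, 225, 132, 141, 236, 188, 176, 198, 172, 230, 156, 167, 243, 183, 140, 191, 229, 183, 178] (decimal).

Offset 0: leading byte 0xE1 = 11100001 → 3-byte char #1 = E1 84 89.
Offset 3: leading byte 0xE1 = 11100001 → 3-byte char #2 = E1 84 8D.
Offset 6: leading byte 0xEC = 11101100 → 3-byte char #3 = EC BC B0.
Leading byte 0xEC = 11101100 matches 1110xxxx → 3-byte sequence.
Byte 1: 0xEC = 11101100, payload 1100 (4 bits).
Byte 2: 0xBC = 10111100 (10xxxxxx ✓), payload 111100.
Byte 3: 0xB0 = 10110000 (10xxxxxx ✓), payload 110000.
Concatenate: 1100111100110000 = 0xCF30 (16 bits → U+CF30).

U+CF30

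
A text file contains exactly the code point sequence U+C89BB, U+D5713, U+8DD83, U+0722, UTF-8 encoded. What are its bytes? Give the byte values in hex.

F3 88 A6 BB F3 95 9C 93 F2 8D B6 83 DC A2

U+C89BB: 4-byte form → F3 88 A6 BB.
U+D5713: 4-byte form → F3 95 9C 93.
U+8DD83: 4-byte form → F2 8D B6 83.
U+0722: 2-byte form → DC A2.
Concatenated (14 bytes): F3 88 A6 BB F3 95 9C 93 F2 8D B6 83 DC A2.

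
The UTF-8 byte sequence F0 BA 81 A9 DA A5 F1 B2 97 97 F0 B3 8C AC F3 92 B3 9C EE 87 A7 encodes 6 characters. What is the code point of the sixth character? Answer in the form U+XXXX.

U+E1E7

Offset 0: leading byte 0xF0 = 11110000 → 4-byte char #1 = F0 BA 81 A9.
Offset 4: leading byte 0xDA = 11011010 → 2-byte char #2 = DA A5.
Offset 6: leading byte 0xF1 = 11110001 → 4-byte char #3 = F1 B2 97 97.
Offset 10: leading byte 0xF0 = 11110000 → 4-byte char #4 = F0 B3 8C AC.
Offset 14: leading byte 0xF3 = 11110011 → 4-byte char #5 = F3 92 B3 9C.
Offset 18: leading byte 0xEE = 11101110 → 3-byte char #6 = EE 87 A7.
Leading byte 0xEE = 11101110 matches 1110xxxx → 3-byte sequence.
Byte 1: 0xEE = 11101110, payload 1110 (4 bits).
Byte 2: 0x87 = 10000111 (10xxxxxx ✓), payload 000111.
Byte 3: 0xA7 = 10100111 (10xxxxxx ✓), payload 100111.
Concatenate: 1110000111100111 = 0xE1E7 (16 bits → U+E1E7).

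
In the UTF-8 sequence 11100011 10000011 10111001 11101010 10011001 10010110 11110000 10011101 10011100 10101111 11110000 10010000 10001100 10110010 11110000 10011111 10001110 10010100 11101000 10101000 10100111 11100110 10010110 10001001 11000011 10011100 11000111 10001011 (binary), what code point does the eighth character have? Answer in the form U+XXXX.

U+00DC

Offset 0: leading byte 0xE3 = 11100011 → 3-byte char #1 = E3 83 B9.
Offset 3: leading byte 0xEA = 11101010 → 3-byte char #2 = EA 99 96.
Offset 6: leading byte 0xF0 = 11110000 → 4-byte char #3 = F0 9D 9C AF.
Offset 10: leading byte 0xF0 = 11110000 → 4-byte char #4 = F0 90 8C B2.
Offset 14: leading byte 0xF0 = 11110000 → 4-byte char #5 = F0 9F 8E 94.
Offset 18: leading byte 0xE8 = 11101000 → 3-byte char #6 = E8 A8 A7.
Offset 21: leading byte 0xE6 = 11100110 → 3-byte char #7 = E6 96 89.
Offset 24: leading byte 0xC3 = 11000011 → 2-byte char #8 = C3 9C.
Leading byte 0xC3 = 11000011 matches 110xxxxx → 2-byte sequence.
Byte 1: 0xC3 = 11000011, payload 00011 (5 bits).
Byte 2: 0x9C = 10011100 (10xxxxxx ✓), payload 011100.
Concatenate: 00011011100 = 0xDC (11 bits → U+00DC).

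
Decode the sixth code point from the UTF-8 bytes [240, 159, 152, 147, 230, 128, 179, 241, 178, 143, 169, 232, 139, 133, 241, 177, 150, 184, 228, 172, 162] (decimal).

U+4B22

Offset 0: leading byte 0xF0 = 11110000 → 4-byte char #1 = F0 9F 98 93.
Offset 4: leading byte 0xE6 = 11100110 → 3-byte char #2 = E6 80 B3.
Offset 7: leading byte 0xF1 = 11110001 → 4-byte char #3 = F1 B2 8F A9.
Offset 11: leading byte 0xE8 = 11101000 → 3-byte char #4 = E8 8B 85.
Offset 14: leading byte 0xF1 = 11110001 → 4-byte char #5 = F1 B1 96 B8.
Offset 18: leading byte 0xE4 = 11100100 → 3-byte char #6 = E4 AC A2.
Leading byte 0xE4 = 11100100 matches 1110xxxx → 3-byte sequence.
Byte 1: 0xE4 = 11100100, payload 0100 (4 bits).
Byte 2: 0xAC = 10101100 (10xxxxxx ✓), payload 101100.
Byte 3: 0xA2 = 10100010 (10xxxxxx ✓), payload 100010.
Concatenate: 0100101100100010 = 0x4B22 (16 bits → U+4B22).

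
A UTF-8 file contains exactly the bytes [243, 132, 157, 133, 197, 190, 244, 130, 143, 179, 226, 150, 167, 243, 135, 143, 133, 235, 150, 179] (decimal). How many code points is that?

Byte at offset 0: 0xF3 = 11110011 → 4-byte char (#1). Advance 4.
Byte at offset 4: 0xC5 = 11000101 → 2-byte char (#2). Advance 2.
Byte at offset 6: 0xF4 = 11110100 → 4-byte char (#3). Advance 4.
Byte at offset 10: 0xE2 = 11100010 → 3-byte char (#4). Advance 3.
Byte at offset 13: 0xF3 = 11110011 → 4-byte char (#5). Advance 4.
Byte at offset 17: 0xEB = 11101011 → 3-byte char (#6). Advance 3.
Reached end at offset 20 after 6 code points.

6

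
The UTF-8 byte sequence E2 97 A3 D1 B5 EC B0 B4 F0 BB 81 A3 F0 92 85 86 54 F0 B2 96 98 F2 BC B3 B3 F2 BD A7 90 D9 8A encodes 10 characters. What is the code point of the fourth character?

U+3B063

Offset 0: leading byte 0xE2 = 11100010 → 3-byte char #1 = E2 97 A3.
Offset 3: leading byte 0xD1 = 11010001 → 2-byte char #2 = D1 B5.
Offset 5: leading byte 0xEC = 11101100 → 3-byte char #3 = EC B0 B4.
Offset 8: leading byte 0xF0 = 11110000 → 4-byte char #4 = F0 BB 81 A3.
Leading byte 0xF0 = 11110000 matches 11110xxx → 4-byte sequence.
Byte 1: 0xF0 = 11110000, payload 000 (3 bits).
Byte 2: 0xBB = 10111011 (10xxxxxx ✓), payload 111011.
Byte 3: 0x81 = 10000001 (10xxxxxx ✓), payload 000001.
Byte 4: 0xA3 = 10100011 (10xxxxxx ✓), payload 100011.
Concatenate: 000111011000001100011 = 0x3B063 (21 bits → U+3B063).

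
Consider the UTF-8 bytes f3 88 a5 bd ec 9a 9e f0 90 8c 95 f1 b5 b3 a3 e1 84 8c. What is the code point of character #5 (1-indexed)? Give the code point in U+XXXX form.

Offset 0: leading byte 0xF3 = 11110011 → 4-byte char #1 = F3 88 A5 BD.
Offset 4: leading byte 0xEC = 11101100 → 3-byte char #2 = EC 9A 9E.
Offset 7: leading byte 0xF0 = 11110000 → 4-byte char #3 = F0 90 8C 95.
Offset 11: leading byte 0xF1 = 11110001 → 4-byte char #4 = F1 B5 B3 A3.
Offset 15: leading byte 0xE1 = 11100001 → 3-byte char #5 = E1 84 8C.
Leading byte 0xE1 = 11100001 matches 1110xxxx → 3-byte sequence.
Byte 1: 0xE1 = 11100001, payload 0001 (4 bits).
Byte 2: 0x84 = 10000100 (10xxxxxx ✓), payload 000100.
Byte 3: 0x8C = 10001100 (10xxxxxx ✓), payload 001100.
Concatenate: 0001000100001100 = 0x110C (16 bits → U+110C).

U+110C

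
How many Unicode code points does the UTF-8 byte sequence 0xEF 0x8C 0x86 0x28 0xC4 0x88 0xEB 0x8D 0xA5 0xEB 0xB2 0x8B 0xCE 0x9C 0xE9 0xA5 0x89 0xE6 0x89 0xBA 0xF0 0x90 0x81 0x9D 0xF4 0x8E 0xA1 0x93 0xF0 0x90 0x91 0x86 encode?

11

Byte at offset 0: 0xEF = 11101111 → 3-byte char (#1). Advance 3.
Byte at offset 3: 0x28 = 00101000 → 1-byte char (#2). Advance 1.
Byte at offset 4: 0xC4 = 11000100 → 2-byte char (#3). Advance 2.
Byte at offset 6: 0xEB = 11101011 → 3-byte char (#4). Advance 3.
Byte at offset 9: 0xEB = 11101011 → 3-byte char (#5). Advance 3.
Byte at offset 12: 0xCE = 11001110 → 2-byte char (#6). Advance 2.
Byte at offset 14: 0xE9 = 11101001 → 3-byte char (#7). Advance 3.
Byte at offset 17: 0xE6 = 11100110 → 3-byte char (#8). Advance 3.
Byte at offset 20: 0xF0 = 11110000 → 4-byte char (#9). Advance 4.
Byte at offset 24: 0xF4 = 11110100 → 4-byte char (#10). Advance 4.
Byte at offset 28: 0xF0 = 11110000 → 4-byte char (#11). Advance 4.
Reached end at offset 32 after 11 code points.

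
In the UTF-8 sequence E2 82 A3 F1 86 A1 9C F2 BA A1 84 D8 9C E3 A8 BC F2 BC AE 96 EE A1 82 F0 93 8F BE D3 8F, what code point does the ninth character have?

Offset 0: leading byte 0xE2 = 11100010 → 3-byte char #1 = E2 82 A3.
Offset 3: leading byte 0xF1 = 11110001 → 4-byte char #2 = F1 86 A1 9C.
Offset 7: leading byte 0xF2 = 11110010 → 4-byte char #3 = F2 BA A1 84.
Offset 11: leading byte 0xD8 = 11011000 → 2-byte char #4 = D8 9C.
Offset 13: leading byte 0xE3 = 11100011 → 3-byte char #5 = E3 A8 BC.
Offset 16: leading byte 0xF2 = 11110010 → 4-byte char #6 = F2 BC AE 96.
Offset 20: leading byte 0xEE = 11101110 → 3-byte char #7 = EE A1 82.
Offset 23: leading byte 0xF0 = 11110000 → 4-byte char #8 = F0 93 8F BE.
Offset 27: leading byte 0xD3 = 11010011 → 2-byte char #9 = D3 8F.
Leading byte 0xD3 = 11010011 matches 110xxxxx → 2-byte sequence.
Byte 1: 0xD3 = 11010011, payload 10011 (5 bits).
Byte 2: 0x8F = 10001111 (10xxxxxx ✓), payload 001111.
Concatenate: 10011001111 = 0x4CF (11 bits → U+04CF).

U+04CF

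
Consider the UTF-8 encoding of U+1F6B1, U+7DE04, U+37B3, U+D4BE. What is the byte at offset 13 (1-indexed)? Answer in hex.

1-indexed offset 13 is 0-indexed offset 12.
U+1F6B1 → 4-byte form F0 9F 9A B1 at offsets 0–3.
U+7DE04 → 4-byte form F1 BD B8 84 at offsets 4–7.
U+37B3 → 3-byte form E3 9E B3 at offsets 8–10.
U+D4BE → 3-byte form ED 92 BE at offsets 11–13.
Offset 12 falls in char 4's range; it's byte 2 of ED 92 BE = 0x92.

0x92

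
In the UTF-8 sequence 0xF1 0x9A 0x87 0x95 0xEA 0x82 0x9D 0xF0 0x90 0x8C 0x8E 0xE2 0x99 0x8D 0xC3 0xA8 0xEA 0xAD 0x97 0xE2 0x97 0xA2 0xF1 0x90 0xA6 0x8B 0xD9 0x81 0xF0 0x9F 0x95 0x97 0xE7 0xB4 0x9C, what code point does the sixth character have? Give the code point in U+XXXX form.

U+AB57

Offset 0: leading byte 0xF1 = 11110001 → 4-byte char #1 = F1 9A 87 95.
Offset 4: leading byte 0xEA = 11101010 → 3-byte char #2 = EA 82 9D.
Offset 7: leading byte 0xF0 = 11110000 → 4-byte char #3 = F0 90 8C 8E.
Offset 11: leading byte 0xE2 = 11100010 → 3-byte char #4 = E2 99 8D.
Offset 14: leading byte 0xC3 = 11000011 → 2-byte char #5 = C3 A8.
Offset 16: leading byte 0xEA = 11101010 → 3-byte char #6 = EA AD 97.
Leading byte 0xEA = 11101010 matches 1110xxxx → 3-byte sequence.
Byte 1: 0xEA = 11101010, payload 1010 (4 bits).
Byte 2: 0xAD = 10101101 (10xxxxxx ✓), payload 101101.
Byte 3: 0x97 = 10010111 (10xxxxxx ✓), payload 010111.
Concatenate: 1010101101010111 = 0xAB57 (16 bits → U+AB57).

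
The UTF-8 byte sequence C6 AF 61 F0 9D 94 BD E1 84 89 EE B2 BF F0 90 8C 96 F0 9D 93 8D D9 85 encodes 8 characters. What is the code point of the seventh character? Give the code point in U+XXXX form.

U+1D4CD

Offset 0: leading byte 0xC6 = 11000110 → 2-byte char #1 = C6 AF.
Offset 2: leading byte 0x61 = 01100001 → 1-byte char #2 = 61.
Offset 3: leading byte 0xF0 = 11110000 → 4-byte char #3 = F0 9D 94 BD.
Offset 7: leading byte 0xE1 = 11100001 → 3-byte char #4 = E1 84 89.
Offset 10: leading byte 0xEE = 11101110 → 3-byte char #5 = EE B2 BF.
Offset 13: leading byte 0xF0 = 11110000 → 4-byte char #6 = F0 90 8C 96.
Offset 17: leading byte 0xF0 = 11110000 → 4-byte char #7 = F0 9D 93 8D.
Leading byte 0xF0 = 11110000 matches 11110xxx → 4-byte sequence.
Byte 1: 0xF0 = 11110000, payload 000 (3 bits).
Byte 2: 0x9D = 10011101 (10xxxxxx ✓), payload 011101.
Byte 3: 0x93 = 10010011 (10xxxxxx ✓), payload 010011.
Byte 4: 0x8D = 10001101 (10xxxxxx ✓), payload 001101.
Concatenate: 000011101010011001101 = 0x1D4CD (21 bits → U+1D4CD).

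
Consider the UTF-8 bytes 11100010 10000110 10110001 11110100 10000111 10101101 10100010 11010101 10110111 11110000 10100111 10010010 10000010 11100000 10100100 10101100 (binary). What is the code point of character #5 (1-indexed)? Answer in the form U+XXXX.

U+092C

Offset 0: leading byte 0xE2 = 11100010 → 3-byte char #1 = E2 86 B1.
Offset 3: leading byte 0xF4 = 11110100 → 4-byte char #2 = F4 87 AD A2.
Offset 7: leading byte 0xD5 = 11010101 → 2-byte char #3 = D5 B7.
Offset 9: leading byte 0xF0 = 11110000 → 4-byte char #4 = F0 A7 92 82.
Offset 13: leading byte 0xE0 = 11100000 → 3-byte char #5 = E0 A4 AC.
Leading byte 0xE0 = 11100000 matches 1110xxxx → 3-byte sequence.
Byte 1: 0xE0 = 11100000, payload 0000 (4 bits).
Byte 2: 0xA4 = 10100100 (10xxxxxx ✓), payload 100100.
Byte 3: 0xAC = 10101100 (10xxxxxx ✓), payload 101100.
Concatenate: 0000100100101100 = 0x92C (16 bits → U+092C).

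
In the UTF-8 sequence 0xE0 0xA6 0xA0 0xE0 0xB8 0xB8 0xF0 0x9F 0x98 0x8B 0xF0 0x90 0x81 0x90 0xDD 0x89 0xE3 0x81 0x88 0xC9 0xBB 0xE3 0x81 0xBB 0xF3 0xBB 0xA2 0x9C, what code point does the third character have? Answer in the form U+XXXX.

Offset 0: leading byte 0xE0 = 11100000 → 3-byte char #1 = E0 A6 A0.
Offset 3: leading byte 0xE0 = 11100000 → 3-byte char #2 = E0 B8 B8.
Offset 6: leading byte 0xF0 = 11110000 → 4-byte char #3 = F0 9F 98 8B.
Leading byte 0xF0 = 11110000 matches 11110xxx → 4-byte sequence.
Byte 1: 0xF0 = 11110000, payload 000 (3 bits).
Byte 2: 0x9F = 10011111 (10xxxxxx ✓), payload 011111.
Byte 3: 0x98 = 10011000 (10xxxxxx ✓), payload 011000.
Byte 4: 0x8B = 10001011 (10xxxxxx ✓), payload 001011.
Concatenate: 000011111011000001011 = 0x1F60B (21 bits → U+1F60B).

U+1F60B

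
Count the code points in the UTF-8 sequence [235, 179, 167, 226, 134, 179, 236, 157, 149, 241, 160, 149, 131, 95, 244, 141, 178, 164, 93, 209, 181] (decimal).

8

Byte at offset 0: 0xEB = 11101011 → 3-byte char (#1). Advance 3.
Byte at offset 3: 0xE2 = 11100010 → 3-byte char (#2). Advance 3.
Byte at offset 6: 0xEC = 11101100 → 3-byte char (#3). Advance 3.
Byte at offset 9: 0xF1 = 11110001 → 4-byte char (#4). Advance 4.
Byte at offset 13: 0x5F = 01011111 → 1-byte char (#5). Advance 1.
Byte at offset 14: 0xF4 = 11110100 → 4-byte char (#6). Advance 4.
Byte at offset 18: 0x5D = 01011101 → 1-byte char (#7). Advance 1.
Byte at offset 19: 0xD1 = 11010001 → 2-byte char (#8). Advance 2.
Reached end at offset 21 after 8 code points.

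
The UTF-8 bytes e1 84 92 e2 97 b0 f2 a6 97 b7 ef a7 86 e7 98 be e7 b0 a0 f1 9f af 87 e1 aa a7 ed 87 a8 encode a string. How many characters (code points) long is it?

9

Byte at offset 0: 0xE1 = 11100001 → 3-byte char (#1). Advance 3.
Byte at offset 3: 0xE2 = 11100010 → 3-byte char (#2). Advance 3.
Byte at offset 6: 0xF2 = 11110010 → 4-byte char (#3). Advance 4.
Byte at offset 10: 0xEF = 11101111 → 3-byte char (#4). Advance 3.
Byte at offset 13: 0xE7 = 11100111 → 3-byte char (#5). Advance 3.
Byte at offset 16: 0xE7 = 11100111 → 3-byte char (#6). Advance 3.
Byte at offset 19: 0xF1 = 11110001 → 4-byte char (#7). Advance 4.
Byte at offset 23: 0xE1 = 11100001 → 3-byte char (#8). Advance 3.
Byte at offset 26: 0xED = 11101101 → 3-byte char (#9). Advance 3.
Reached end at offset 29 after 9 code points.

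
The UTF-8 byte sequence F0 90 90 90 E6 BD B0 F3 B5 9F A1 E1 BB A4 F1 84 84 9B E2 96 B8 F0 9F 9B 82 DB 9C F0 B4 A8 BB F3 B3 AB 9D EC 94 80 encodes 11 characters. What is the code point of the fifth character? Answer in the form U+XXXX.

U+4411B

Offset 0: leading byte 0xF0 = 11110000 → 4-byte char #1 = F0 90 90 90.
Offset 4: leading byte 0xE6 = 11100110 → 3-byte char #2 = E6 BD B0.
Offset 7: leading byte 0xF3 = 11110011 → 4-byte char #3 = F3 B5 9F A1.
Offset 11: leading byte 0xE1 = 11100001 → 3-byte char #4 = E1 BB A4.
Offset 14: leading byte 0xF1 = 11110001 → 4-byte char #5 = F1 84 84 9B.
Leading byte 0xF1 = 11110001 matches 11110xxx → 4-byte sequence.
Byte 1: 0xF1 = 11110001, payload 001 (3 bits).
Byte 2: 0x84 = 10000100 (10xxxxxx ✓), payload 000100.
Byte 3: 0x84 = 10000100 (10xxxxxx ✓), payload 000100.
Byte 4: 0x9B = 10011011 (10xxxxxx ✓), payload 011011.
Concatenate: 001000100000100011011 = 0x4411B (21 bits → U+4411B).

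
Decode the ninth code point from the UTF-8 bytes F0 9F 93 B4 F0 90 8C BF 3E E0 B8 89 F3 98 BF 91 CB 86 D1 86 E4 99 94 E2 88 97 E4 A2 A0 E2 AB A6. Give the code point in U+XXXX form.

Offset 0: leading byte 0xF0 = 11110000 → 4-byte char #1 = F0 9F 93 B4.
Offset 4: leading byte 0xF0 = 11110000 → 4-byte char #2 = F0 90 8C BF.
Offset 8: leading byte 0x3E = 00111110 → 1-byte char #3 = 3E.
Offset 9: leading byte 0xE0 = 11100000 → 3-byte char #4 = E0 B8 89.
Offset 12: leading byte 0xF3 = 11110011 → 4-byte char #5 = F3 98 BF 91.
Offset 16: leading byte 0xCB = 11001011 → 2-byte char #6 = CB 86.
Offset 18: leading byte 0xD1 = 11010001 → 2-byte char #7 = D1 86.
Offset 20: leading byte 0xE4 = 11100100 → 3-byte char #8 = E4 99 94.
Offset 23: leading byte 0xE2 = 11100010 → 3-byte char #9 = E2 88 97.
Leading byte 0xE2 = 11100010 matches 1110xxxx → 3-byte sequence.
Byte 1: 0xE2 = 11100010, payload 0010 (4 bits).
Byte 2: 0x88 = 10001000 (10xxxxxx ✓), payload 001000.
Byte 3: 0x97 = 10010111 (10xxxxxx ✓), payload 010111.
Concatenate: 0010001000010111 = 0x2217 (16 bits → U+2217).

U+2217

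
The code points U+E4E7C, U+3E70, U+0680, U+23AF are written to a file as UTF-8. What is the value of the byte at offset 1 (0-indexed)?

U+E4E7C → 4-byte form F3 A4 B9 BC at offsets 0–3.
Offset 1 falls in char 1's range; it's byte 2 of F3 A4 B9 BC = 0xA4.

0xA4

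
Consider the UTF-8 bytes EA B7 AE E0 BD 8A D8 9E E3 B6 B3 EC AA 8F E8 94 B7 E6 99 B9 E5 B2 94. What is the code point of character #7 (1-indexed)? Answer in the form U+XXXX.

U+6679

Offset 0: leading byte 0xEA = 11101010 → 3-byte char #1 = EA B7 AE.
Offset 3: leading byte 0xE0 = 11100000 → 3-byte char #2 = E0 BD 8A.
Offset 6: leading byte 0xD8 = 11011000 → 2-byte char #3 = D8 9E.
Offset 8: leading byte 0xE3 = 11100011 → 3-byte char #4 = E3 B6 B3.
Offset 11: leading byte 0xEC = 11101100 → 3-byte char #5 = EC AA 8F.
Offset 14: leading byte 0xE8 = 11101000 → 3-byte char #6 = E8 94 B7.
Offset 17: leading byte 0xE6 = 11100110 → 3-byte char #7 = E6 99 B9.
Leading byte 0xE6 = 11100110 matches 1110xxxx → 3-byte sequence.
Byte 1: 0xE6 = 11100110, payload 0110 (4 bits).
Byte 2: 0x99 = 10011001 (10xxxxxx ✓), payload 011001.
Byte 3: 0xB9 = 10111001 (10xxxxxx ✓), payload 111001.
Concatenate: 0110011001111001 = 0x6679 (16 bits → U+6679).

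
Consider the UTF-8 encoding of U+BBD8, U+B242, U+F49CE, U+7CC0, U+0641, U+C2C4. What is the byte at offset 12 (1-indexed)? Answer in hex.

1-indexed offset 12 is 0-indexed offset 11.
U+BBD8 → 3-byte form EB AF 98 at offsets 0–2.
U+B242 → 3-byte form EB 89 82 at offsets 3–5.
U+F49CE → 4-byte form F3 B4 A7 8E at offsets 6–9.
U+7CC0 → 3-byte form E7 B3 80 at offsets 10–12.
Offset 11 falls in char 4's range; it's byte 2 of E7 B3 80 = 0xB3.

0xB3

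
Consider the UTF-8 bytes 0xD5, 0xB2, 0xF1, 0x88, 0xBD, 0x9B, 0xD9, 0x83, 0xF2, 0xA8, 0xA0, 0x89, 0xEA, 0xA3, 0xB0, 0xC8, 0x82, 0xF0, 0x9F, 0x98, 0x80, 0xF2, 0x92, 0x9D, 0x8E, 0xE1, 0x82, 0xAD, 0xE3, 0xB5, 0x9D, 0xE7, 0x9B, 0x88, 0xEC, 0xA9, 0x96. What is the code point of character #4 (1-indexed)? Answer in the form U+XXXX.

Offset 0: leading byte 0xD5 = 11010101 → 2-byte char #1 = D5 B2.
Offset 2: leading byte 0xF1 = 11110001 → 4-byte char #2 = F1 88 BD 9B.
Offset 6: leading byte 0xD9 = 11011001 → 2-byte char #3 = D9 83.
Offset 8: leading byte 0xF2 = 11110010 → 4-byte char #4 = F2 A8 A0 89.
Leading byte 0xF2 = 11110010 matches 11110xxx → 4-byte sequence.
Byte 1: 0xF2 = 11110010, payload 010 (3 bits).
Byte 2: 0xA8 = 10101000 (10xxxxxx ✓), payload 101000.
Byte 3: 0xA0 = 10100000 (10xxxxxx ✓), payload 100000.
Byte 4: 0x89 = 10001001 (10xxxxxx ✓), payload 001001.
Concatenate: 010101000100000001001 = 0xA8809 (21 bits → U+A8809).

U+A8809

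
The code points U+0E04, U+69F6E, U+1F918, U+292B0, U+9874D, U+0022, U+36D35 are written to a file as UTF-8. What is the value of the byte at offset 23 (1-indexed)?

0xB4

1-indexed offset 23 is 0-indexed offset 22.
U+0E04 → 3-byte form E0 B8 84 at offsets 0–2.
U+69F6E → 4-byte form F1 A9 BD AE at offsets 3–6.
U+1F918 → 4-byte form F0 9F A4 98 at offsets 7–10.
U+292B0 → 4-byte form F0 A9 8A B0 at offsets 11–14.
U+9874D → 4-byte form F2 98 9D 8D at offsets 15–18.
U+0022 → 1-byte form 22 at offsets 19–19.
U+36D35 → 4-byte form F0 B6 B4 B5 at offsets 20–23.
Offset 22 falls in char 7's range; it's byte 3 of F0 B6 B4 B5 = 0xB4.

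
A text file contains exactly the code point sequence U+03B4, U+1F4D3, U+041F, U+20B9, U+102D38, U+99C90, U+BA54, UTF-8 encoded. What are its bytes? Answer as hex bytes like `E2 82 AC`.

U+03B4: 2-byte form → CE B4.
U+1F4D3: 4-byte form → F0 9F 93 93.
U+041F: 2-byte form → D0 9F.
U+20B9: 3-byte form → E2 82 B9.
U+102D38: 4-byte form → F4 82 B4 B8.
U+99C90: 4-byte form → F2 99 B2 90.
U+BA54: 3-byte form → EB A9 94.
Concatenated (22 bytes): CE B4 F0 9F 93 93 D0 9F E2 82 B9 F4 82 B4 B8 F2 99 B2 90 EB A9 94.

CE B4 F0 9F 93 93 D0 9F E2 82 B9 F4 82 B4 B8 F2 99 B2 90 EB A9 94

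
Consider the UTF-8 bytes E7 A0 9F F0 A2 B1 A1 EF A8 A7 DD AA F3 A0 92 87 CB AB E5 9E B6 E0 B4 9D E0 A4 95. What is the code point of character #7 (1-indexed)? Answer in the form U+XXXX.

U+57B6

Offset 0: leading byte 0xE7 = 11100111 → 3-byte char #1 = E7 A0 9F.
Offset 3: leading byte 0xF0 = 11110000 → 4-byte char #2 = F0 A2 B1 A1.
Offset 7: leading byte 0xEF = 11101111 → 3-byte char #3 = EF A8 A7.
Offset 10: leading byte 0xDD = 11011101 → 2-byte char #4 = DD AA.
Offset 12: leading byte 0xF3 = 11110011 → 4-byte char #5 = F3 A0 92 87.
Offset 16: leading byte 0xCB = 11001011 → 2-byte char #6 = CB AB.
Offset 18: leading byte 0xE5 = 11100101 → 3-byte char #7 = E5 9E B6.
Leading byte 0xE5 = 11100101 matches 1110xxxx → 3-byte sequence.
Byte 1: 0xE5 = 11100101, payload 0101 (4 bits).
Byte 2: 0x9E = 10011110 (10xxxxxx ✓), payload 011110.
Byte 3: 0xB6 = 10110110 (10xxxxxx ✓), payload 110110.
Concatenate: 0101011110110110 = 0x57B6 (16 bits → U+57B6).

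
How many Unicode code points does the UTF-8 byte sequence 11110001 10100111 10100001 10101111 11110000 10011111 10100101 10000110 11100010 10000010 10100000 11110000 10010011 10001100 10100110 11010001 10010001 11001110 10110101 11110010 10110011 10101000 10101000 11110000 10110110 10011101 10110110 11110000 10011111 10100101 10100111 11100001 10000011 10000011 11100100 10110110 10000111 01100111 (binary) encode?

Byte at offset 0: 0xF1 = 11110001 → 4-byte char (#1). Advance 4.
Byte at offset 4: 0xF0 = 11110000 → 4-byte char (#2). Advance 4.
Byte at offset 8: 0xE2 = 11100010 → 3-byte char (#3). Advance 3.
Byte at offset 11: 0xF0 = 11110000 → 4-byte char (#4). Advance 4.
Byte at offset 15: 0xD1 = 11010001 → 2-byte char (#5). Advance 2.
Byte at offset 17: 0xCE = 11001110 → 2-byte char (#6). Advance 2.
Byte at offset 19: 0xF2 = 11110010 → 4-byte char (#7). Advance 4.
Byte at offset 23: 0xF0 = 11110000 → 4-byte char (#8). Advance 4.
Byte at offset 27: 0xF0 = 11110000 → 4-byte char (#9). Advance 4.
Byte at offset 31: 0xE1 = 11100001 → 3-byte char (#10). Advance 3.
Byte at offset 34: 0xE4 = 11100100 → 3-byte char (#11). Advance 3.
Byte at offset 37: 0x67 = 01100111 → 1-byte char (#12). Advance 1.
Reached end at offset 38 after 12 code points.

12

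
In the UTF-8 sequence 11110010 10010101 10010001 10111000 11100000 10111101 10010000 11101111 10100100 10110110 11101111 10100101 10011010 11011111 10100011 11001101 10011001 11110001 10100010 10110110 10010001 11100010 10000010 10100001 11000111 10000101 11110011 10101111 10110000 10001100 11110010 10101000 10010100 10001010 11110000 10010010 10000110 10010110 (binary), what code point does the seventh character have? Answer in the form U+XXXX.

U+62D91

Offset 0: leading byte 0xF2 = 11110010 → 4-byte char #1 = F2 95 91 B8.
Offset 4: leading byte 0xE0 = 11100000 → 3-byte char #2 = E0 BD 90.
Offset 7: leading byte 0xEF = 11101111 → 3-byte char #3 = EF A4 B6.
Offset 10: leading byte 0xEF = 11101111 → 3-byte char #4 = EF A5 9A.
Offset 13: leading byte 0xDF = 11011111 → 2-byte char #5 = DF A3.
Offset 15: leading byte 0xCD = 11001101 → 2-byte char #6 = CD 99.
Offset 17: leading byte 0xF1 = 11110001 → 4-byte char #7 = F1 A2 B6 91.
Leading byte 0xF1 = 11110001 matches 11110xxx → 4-byte sequence.
Byte 1: 0xF1 = 11110001, payload 001 (3 bits).
Byte 2: 0xA2 = 10100010 (10xxxxxx ✓), payload 100010.
Byte 3: 0xB6 = 10110110 (10xxxxxx ✓), payload 110110.
Byte 4: 0x91 = 10010001 (10xxxxxx ✓), payload 010001.
Concatenate: 001100010110110010001 = 0x62D91 (21 bits → U+62D91).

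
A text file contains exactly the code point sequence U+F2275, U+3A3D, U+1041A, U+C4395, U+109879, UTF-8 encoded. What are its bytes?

U+F2275: 4-byte form → F3 B2 89 B5.
U+3A3D: 3-byte form → E3 A8 BD.
U+1041A: 4-byte form → F0 90 90 9A.
U+C4395: 4-byte form → F3 84 8E 95.
U+109879: 4-byte form → F4 89 A1 B9.
Concatenated (19 bytes): F3 B2 89 B5 E3 A8 BD F0 90 90 9A F3 84 8E 95 F4 89 A1 B9.

F3 B2 89 B5 E3 A8 BD F0 90 90 9A F3 84 8E 95 F4 89 A1 B9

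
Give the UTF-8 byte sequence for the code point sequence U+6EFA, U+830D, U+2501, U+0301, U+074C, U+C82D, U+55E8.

U+6EFA: 3-byte form → E6 BB BA.
U+830D: 3-byte form → E8 8C 8D.
U+2501: 3-byte form → E2 94 81.
U+0301: 2-byte form → CC 81.
U+074C: 2-byte form → DD 8C.
U+C82D: 3-byte form → EC A0 AD.
U+55E8: 3-byte form → E5 97 A8.
Concatenated (19 bytes): E6 BB BA E8 8C 8D E2 94 81 CC 81 DD 8C EC A0 AD E5 97 A8.

E6 BB BA E8 8C 8D E2 94 81 CC 81 DD 8C EC A0 AD E5 97 A8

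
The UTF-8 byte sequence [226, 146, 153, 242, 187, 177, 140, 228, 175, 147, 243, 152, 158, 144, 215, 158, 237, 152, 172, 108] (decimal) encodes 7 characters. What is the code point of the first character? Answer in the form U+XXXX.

U+2499

Offset 0: leading byte 0xE2 = 11100010 → 3-byte char #1 = E2 92 99.
Leading byte 0xE2 = 11100010 matches 1110xxxx → 3-byte sequence.
Byte 1: 0xE2 = 11100010, payload 0010 (4 bits).
Byte 2: 0x92 = 10010010 (10xxxxxx ✓), payload 010010.
Byte 3: 0x99 = 10011001 (10xxxxxx ✓), payload 011001.
Concatenate: 0010010010011001 = 0x2499 (16 bits → U+2499).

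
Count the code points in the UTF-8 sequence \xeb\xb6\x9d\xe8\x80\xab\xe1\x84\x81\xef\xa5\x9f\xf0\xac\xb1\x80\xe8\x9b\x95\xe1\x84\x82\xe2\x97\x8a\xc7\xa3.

Byte at offset 0: 0xEB = 11101011 → 3-byte char (#1). Advance 3.
Byte at offset 3: 0xE8 = 11101000 → 3-byte char (#2). Advance 3.
Byte at offset 6: 0xE1 = 11100001 → 3-byte char (#3). Advance 3.
Byte at offset 9: 0xEF = 11101111 → 3-byte char (#4). Advance 3.
Byte at offset 12: 0xF0 = 11110000 → 4-byte char (#5). Advance 4.
Byte at offset 16: 0xE8 = 11101000 → 3-byte char (#6). Advance 3.
Byte at offset 19: 0xE1 = 11100001 → 3-byte char (#7). Advance 3.
Byte at offset 22: 0xE2 = 11100010 → 3-byte char (#8). Advance 3.
Byte at offset 25: 0xC7 = 11000111 → 2-byte char (#9). Advance 2.
Reached end at offset 27 after 9 code points.

9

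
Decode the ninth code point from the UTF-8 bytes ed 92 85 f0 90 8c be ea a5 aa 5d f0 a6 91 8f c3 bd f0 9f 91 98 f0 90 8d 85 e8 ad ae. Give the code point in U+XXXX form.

U+8B6E

Offset 0: leading byte 0xED = 11101101 → 3-byte char #1 = ED 92 85.
Offset 3: leading byte 0xF0 = 11110000 → 4-byte char #2 = F0 90 8C BE.
Offset 7: leading byte 0xEA = 11101010 → 3-byte char #3 = EA A5 AA.
Offset 10: leading byte 0x5D = 01011101 → 1-byte char #4 = 5D.
Offset 11: leading byte 0xF0 = 11110000 → 4-byte char #5 = F0 A6 91 8F.
Offset 15: leading byte 0xC3 = 11000011 → 2-byte char #6 = C3 BD.
Offset 17: leading byte 0xF0 = 11110000 → 4-byte char #7 = F0 9F 91 98.
Offset 21: leading byte 0xF0 = 11110000 → 4-byte char #8 = F0 90 8D 85.
Offset 25: leading byte 0xE8 = 11101000 → 3-byte char #9 = E8 AD AE.
Leading byte 0xE8 = 11101000 matches 1110xxxx → 3-byte sequence.
Byte 1: 0xE8 = 11101000, payload 1000 (4 bits).
Byte 2: 0xAD = 10101101 (10xxxxxx ✓), payload 101101.
Byte 3: 0xAE = 10101110 (10xxxxxx ✓), payload 101110.
Concatenate: 1000101101101110 = 0x8B6E (16 bits → U+8B6E).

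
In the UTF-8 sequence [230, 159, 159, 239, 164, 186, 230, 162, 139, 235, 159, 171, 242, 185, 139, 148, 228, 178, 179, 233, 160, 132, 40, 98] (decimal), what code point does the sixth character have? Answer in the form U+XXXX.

U+4CB3

Offset 0: leading byte 0xE6 = 11100110 → 3-byte char #1 = E6 9F 9F.
Offset 3: leading byte 0xEF = 11101111 → 3-byte char #2 = EF A4 BA.
Offset 6: leading byte 0xE6 = 11100110 → 3-byte char #3 = E6 A2 8B.
Offset 9: leading byte 0xEB = 11101011 → 3-byte char #4 = EB 9F AB.
Offset 12: leading byte 0xF2 = 11110010 → 4-byte char #5 = F2 B9 8B 94.
Offset 16: leading byte 0xE4 = 11100100 → 3-byte char #6 = E4 B2 B3.
Leading byte 0xE4 = 11100100 matches 1110xxxx → 3-byte sequence.
Byte 1: 0xE4 = 11100100, payload 0100 (4 bits).
Byte 2: 0xB2 = 10110010 (10xxxxxx ✓), payload 110010.
Byte 3: 0xB3 = 10110011 (10xxxxxx ✓), payload 110011.
Concatenate: 0100110010110011 = 0x4CB3 (16 bits → U+4CB3).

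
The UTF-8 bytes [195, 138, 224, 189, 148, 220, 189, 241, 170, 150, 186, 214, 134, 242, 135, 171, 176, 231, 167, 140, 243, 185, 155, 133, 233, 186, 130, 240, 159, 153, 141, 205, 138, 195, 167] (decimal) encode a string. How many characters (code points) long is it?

Byte at offset 0: 0xC3 = 11000011 → 2-byte char (#1). Advance 2.
Byte at offset 2: 0xE0 = 11100000 → 3-byte char (#2). Advance 3.
Byte at offset 5: 0xDC = 11011100 → 2-byte char (#3). Advance 2.
Byte at offset 7: 0xF1 = 11110001 → 4-byte char (#4). Advance 4.
Byte at offset 11: 0xD6 = 11010110 → 2-byte char (#5). Advance 2.
Byte at offset 13: 0xF2 = 11110010 → 4-byte char (#6). Advance 4.
Byte at offset 17: 0xE7 = 11100111 → 3-byte char (#7). Advance 3.
Byte at offset 20: 0xF3 = 11110011 → 4-byte char (#8). Advance 4.
Byte at offset 24: 0xE9 = 11101001 → 3-byte char (#9). Advance 3.
Byte at offset 27: 0xF0 = 11110000 → 4-byte char (#10). Advance 4.
Byte at offset 31: 0xCD = 11001101 → 2-byte char (#11). Advance 2.
Byte at offset 33: 0xC3 = 11000011 → 2-byte char (#12). Advance 2.
Reached end at offset 35 after 12 code points.

12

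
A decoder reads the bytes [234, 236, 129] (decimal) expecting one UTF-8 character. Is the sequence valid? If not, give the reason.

Leading byte 0xEA = 11101010 → 3-byte form.
Byte 2 is 0xEC = 11101100, which is not 10xxxxxx — expected a continuation byte.

invalid (non-continuation byte where continuation expected)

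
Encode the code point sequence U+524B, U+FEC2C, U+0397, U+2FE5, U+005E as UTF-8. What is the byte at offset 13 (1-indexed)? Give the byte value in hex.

0x5E

1-indexed offset 13 is 0-indexed offset 12.
U+524B → 3-byte form E5 89 8B at offsets 0–2.
U+FEC2C → 4-byte form F3 BE B0 AC at offsets 3–6.
U+0397 → 2-byte form CE 97 at offsets 7–8.
U+2FE5 → 3-byte form E2 BF A5 at offsets 9–11.
U+005E → 1-byte form 5E at offsets 12–12.
Offset 12 falls in char 5's range; it's byte 1 of 5E = 0x5E.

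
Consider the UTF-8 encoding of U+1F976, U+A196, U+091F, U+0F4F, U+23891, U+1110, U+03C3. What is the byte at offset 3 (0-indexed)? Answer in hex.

U+1F976 → 4-byte form F0 9F A5 B6 at offsets 0–3.
Offset 3 falls in char 1's range; it's byte 4 of F0 9F A5 B6 = 0xB6.

0xB6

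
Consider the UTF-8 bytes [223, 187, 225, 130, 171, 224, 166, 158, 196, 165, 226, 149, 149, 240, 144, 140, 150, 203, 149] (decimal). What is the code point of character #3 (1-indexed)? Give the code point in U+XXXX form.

U+099E

Offset 0: leading byte 0xDF = 11011111 → 2-byte char #1 = DF BB.
Offset 2: leading byte 0xE1 = 11100001 → 3-byte char #2 = E1 82 AB.
Offset 5: leading byte 0xE0 = 11100000 → 3-byte char #3 = E0 A6 9E.
Leading byte 0xE0 = 11100000 matches 1110xxxx → 3-byte sequence.
Byte 1: 0xE0 = 11100000, payload 0000 (4 bits).
Byte 2: 0xA6 = 10100110 (10xxxxxx ✓), payload 100110.
Byte 3: 0x9E = 10011110 (10xxxxxx ✓), payload 011110.
Concatenate: 0000100110011110 = 0x99E (16 bits → U+099E).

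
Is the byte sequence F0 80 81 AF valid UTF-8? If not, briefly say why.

invalid (overlong encoding)

Leading byte 0xF0 = 11110000 → 4-byte form.
Continuation bytes all match 10xxxxxx. Payload decodes to 0x6F.
But 0x6F < 0x10000, the minimum for a 4-byte sequence — this is an overlong encoding.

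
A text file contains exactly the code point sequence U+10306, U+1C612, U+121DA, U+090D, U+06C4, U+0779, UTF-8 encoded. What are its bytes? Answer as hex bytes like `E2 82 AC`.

F0 90 8C 86 F0 9C 98 92 F0 92 87 9A E0 A4 8D DB 84 DD B9

U+10306: 4-byte form → F0 90 8C 86.
U+1C612: 4-byte form → F0 9C 98 92.
U+121DA: 4-byte form → F0 92 87 9A.
U+090D: 3-byte form → E0 A4 8D.
U+06C4: 2-byte form → DB 84.
U+0779: 2-byte form → DD B9.
Concatenated (19 bytes): F0 90 8C 86 F0 9C 98 92 F0 92 87 9A E0 A4 8D DB 84 DD B9.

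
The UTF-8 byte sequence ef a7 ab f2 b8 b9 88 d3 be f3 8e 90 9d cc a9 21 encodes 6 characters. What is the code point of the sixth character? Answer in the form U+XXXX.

U+0021

Offset 0: leading byte 0xEF = 11101111 → 3-byte char #1 = EF A7 AB.
Offset 3: leading byte 0xF2 = 11110010 → 4-byte char #2 = F2 B8 B9 88.
Offset 7: leading byte 0xD3 = 11010011 → 2-byte char #3 = D3 BE.
Offset 9: leading byte 0xF3 = 11110011 → 4-byte char #4 = F3 8E 90 9D.
Offset 13: leading byte 0xCC = 11001100 → 2-byte char #5 = CC A9.
Offset 15: leading byte 0x21 = 00100001 → 1-byte char #6 = 21.
Leading byte 0x21 = 00100001 matches 0xxxxxxx → 1-byte sequence.
Byte 1: 0x21 = 00100001, payload 0100001 (7 bits).
Concatenate: 0100001 = 0x21 (7 bits → U+0021).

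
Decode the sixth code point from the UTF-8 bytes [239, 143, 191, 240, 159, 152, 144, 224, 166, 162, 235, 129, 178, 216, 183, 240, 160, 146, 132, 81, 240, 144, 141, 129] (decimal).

Offset 0: leading byte 0xEF = 11101111 → 3-byte char #1 = EF 8F BF.
Offset 3: leading byte 0xF0 = 11110000 → 4-byte char #2 = F0 9F 98 90.
Offset 7: leading byte 0xE0 = 11100000 → 3-byte char #3 = E0 A6 A2.
Offset 10: leading byte 0xEB = 11101011 → 3-byte char #4 = EB 81 B2.
Offset 13: leading byte 0xD8 = 11011000 → 2-byte char #5 = D8 B7.
Offset 15: leading byte 0xF0 = 11110000 → 4-byte char #6 = F0 A0 92 84.
Leading byte 0xF0 = 11110000 matches 11110xxx → 4-byte sequence.
Byte 1: 0xF0 = 11110000, payload 000 (3 bits).
Byte 2: 0xA0 = 10100000 (10xxxxxx ✓), payload 100000.
Byte 3: 0x92 = 10010010 (10xxxxxx ✓), payload 010010.
Byte 4: 0x84 = 10000100 (10xxxxxx ✓), payload 000100.
Concatenate: 000100000010010000100 = 0x20484 (21 bits → U+20484).

U+20484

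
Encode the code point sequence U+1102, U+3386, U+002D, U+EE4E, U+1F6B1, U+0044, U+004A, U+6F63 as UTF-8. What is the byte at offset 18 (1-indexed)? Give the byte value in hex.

0xBD

1-indexed offset 18 is 0-indexed offset 17.
U+1102 → 3-byte form E1 84 82 at offsets 0–2.
U+3386 → 3-byte form E3 8E 86 at offsets 3–5.
U+002D → 1-byte form 2D at offsets 6–6.
U+EE4E → 3-byte form EE B9 8E at offsets 7–9.
U+1F6B1 → 4-byte form F0 9F 9A B1 at offsets 10–13.
U+0044 → 1-byte form 44 at offsets 14–14.
U+004A → 1-byte form 4A at offsets 15–15.
U+6F63 → 3-byte form E6 BD A3 at offsets 16–18.
Offset 17 falls in char 8's range; it's byte 2 of E6 BD A3 = 0xBD.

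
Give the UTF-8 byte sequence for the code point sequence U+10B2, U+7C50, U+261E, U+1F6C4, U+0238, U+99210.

E1 82 B2 E7 B1 90 E2 98 9E F0 9F 9B 84 C8 B8 F2 99 88 90

U+10B2: 3-byte form → E1 82 B2.
U+7C50: 3-byte form → E7 B1 90.
U+261E: 3-byte form → E2 98 9E.
U+1F6C4: 4-byte form → F0 9F 9B 84.
U+0238: 2-byte form → C8 B8.
U+99210: 4-byte form → F2 99 88 90.
Concatenated (19 bytes): E1 82 B2 E7 B1 90 E2 98 9E F0 9F 9B 84 C8 B8 F2 99 88 90.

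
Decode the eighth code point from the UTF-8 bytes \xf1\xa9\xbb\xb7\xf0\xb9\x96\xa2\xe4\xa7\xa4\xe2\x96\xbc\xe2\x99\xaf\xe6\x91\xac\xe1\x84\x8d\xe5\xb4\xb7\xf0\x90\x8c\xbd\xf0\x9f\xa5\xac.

Offset 0: leading byte 0xF1 = 11110001 → 4-byte char #1 = F1 A9 BB B7.
Offset 4: leading byte 0xF0 = 11110000 → 4-byte char #2 = F0 B9 96 A2.
Offset 8: leading byte 0xE4 = 11100100 → 3-byte char #3 = E4 A7 A4.
Offset 11: leading byte 0xE2 = 11100010 → 3-byte char #4 = E2 96 BC.
Offset 14: leading byte 0xE2 = 11100010 → 3-byte char #5 = E2 99 AF.
Offset 17: leading byte 0xE6 = 11100110 → 3-byte char #6 = E6 91 AC.
Offset 20: leading byte 0xE1 = 11100001 → 3-byte char #7 = E1 84 8D.
Offset 23: leading byte 0xE5 = 11100101 → 3-byte char #8 = E5 B4 B7.
Leading byte 0xE5 = 11100101 matches 1110xxxx → 3-byte sequence.
Byte 1: 0xE5 = 11100101, payload 0101 (4 bits).
Byte 2: 0xB4 = 10110100 (10xxxxxx ✓), payload 110100.
Byte 3: 0xB7 = 10110111 (10xxxxxx ✓), payload 110111.
Concatenate: 0101110100110111 = 0x5D37 (16 bits → U+5D37).

U+5D37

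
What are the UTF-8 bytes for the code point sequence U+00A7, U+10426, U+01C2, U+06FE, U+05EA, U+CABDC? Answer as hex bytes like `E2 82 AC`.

U+00A7: 2-byte form → C2 A7.
U+10426: 4-byte form → F0 90 90 A6.
U+01C2: 2-byte form → C7 82.
U+06FE: 2-byte form → DB BE.
U+05EA: 2-byte form → D7 AA.
U+CABDC: 4-byte form → F3 8A AF 9C.
Concatenated (16 bytes): C2 A7 F0 90 90 A6 C7 82 DB BE D7 AA F3 8A AF 9C.

C2 A7 F0 90 90 A6 C7 82 DB BE D7 AA F3 8A AF 9C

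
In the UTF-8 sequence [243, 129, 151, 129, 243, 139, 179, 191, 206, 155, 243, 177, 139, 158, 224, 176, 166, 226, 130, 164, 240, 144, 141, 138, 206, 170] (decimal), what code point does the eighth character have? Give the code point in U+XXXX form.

Offset 0: leading byte 0xF3 = 11110011 → 4-byte char #1 = F3 81 97 81.
Offset 4: leading byte 0xF3 = 11110011 → 4-byte char #2 = F3 8B B3 BF.
Offset 8: leading byte 0xCE = 11001110 → 2-byte char #3 = CE 9B.
Offset 10: leading byte 0xF3 = 11110011 → 4-byte char #4 = F3 B1 8B 9E.
Offset 14: leading byte 0xE0 = 11100000 → 3-byte char #5 = E0 B0 A6.
Offset 17: leading byte 0xE2 = 11100010 → 3-byte char #6 = E2 82 A4.
Offset 20: leading byte 0xF0 = 11110000 → 4-byte char #7 = F0 90 8D 8A.
Offset 24: leading byte 0xCE = 11001110 → 2-byte char #8 = CE AA.
Leading byte 0xCE = 11001110 matches 110xxxxx → 2-byte sequence.
Byte 1: 0xCE = 11001110, payload 01110 (5 bits).
Byte 2: 0xAA = 10101010 (10xxxxxx ✓), payload 101010.
Concatenate: 01110101010 = 0x3AA (11 bits → U+03AA).

U+03AA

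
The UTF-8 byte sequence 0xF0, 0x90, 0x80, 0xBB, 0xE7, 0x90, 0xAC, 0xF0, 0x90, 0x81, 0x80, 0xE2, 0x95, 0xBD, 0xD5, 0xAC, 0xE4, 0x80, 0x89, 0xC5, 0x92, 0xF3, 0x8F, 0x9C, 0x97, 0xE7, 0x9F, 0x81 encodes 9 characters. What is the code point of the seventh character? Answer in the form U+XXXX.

Offset 0: leading byte 0xF0 = 11110000 → 4-byte char #1 = F0 90 80 BB.
Offset 4: leading byte 0xE7 = 11100111 → 3-byte char #2 = E7 90 AC.
Offset 7: leading byte 0xF0 = 11110000 → 4-byte char #3 = F0 90 81 80.
Offset 11: leading byte 0xE2 = 11100010 → 3-byte char #4 = E2 95 BD.
Offset 14: leading byte 0xD5 = 11010101 → 2-byte char #5 = D5 AC.
Offset 16: leading byte 0xE4 = 11100100 → 3-byte char #6 = E4 80 89.
Offset 19: leading byte 0xC5 = 11000101 → 2-byte char #7 = C5 92.
Leading byte 0xC5 = 11000101 matches 110xxxxx → 2-byte sequence.
Byte 1: 0xC5 = 11000101, payload 00101 (5 bits).
Byte 2: 0x92 = 10010010 (10xxxxxx ✓), payload 010010.
Concatenate: 00101010010 = 0x152 (11 bits → U+0152).

U+0152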